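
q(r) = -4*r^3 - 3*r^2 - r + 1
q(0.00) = 1.00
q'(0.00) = -1.00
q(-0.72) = 1.66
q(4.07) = -322.44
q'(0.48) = -6.64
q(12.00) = -7355.00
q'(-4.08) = -176.28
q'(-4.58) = -225.24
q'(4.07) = -224.20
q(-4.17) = 243.05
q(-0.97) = 2.80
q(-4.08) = 226.81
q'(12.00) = -1801.00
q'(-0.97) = -6.47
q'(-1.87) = -31.74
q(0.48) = -0.61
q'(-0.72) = -2.90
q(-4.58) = 326.94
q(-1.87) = 18.54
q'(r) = -12*r^2 - 6*r - 1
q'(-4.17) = -184.65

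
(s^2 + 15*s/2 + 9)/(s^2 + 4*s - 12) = (s + 3/2)/(s - 2)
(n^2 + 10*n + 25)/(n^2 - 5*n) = (n^2 + 10*n + 25)/(n*(n - 5))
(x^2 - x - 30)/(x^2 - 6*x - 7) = (-x^2 + x + 30)/(-x^2 + 6*x + 7)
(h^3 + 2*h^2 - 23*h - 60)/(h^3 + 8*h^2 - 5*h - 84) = (h^2 - 2*h - 15)/(h^2 + 4*h - 21)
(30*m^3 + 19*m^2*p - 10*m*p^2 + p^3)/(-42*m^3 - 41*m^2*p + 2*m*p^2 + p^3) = (-5*m + p)/(7*m + p)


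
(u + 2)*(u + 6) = u^2 + 8*u + 12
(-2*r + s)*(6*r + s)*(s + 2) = -12*r^2*s - 24*r^2 + 4*r*s^2 + 8*r*s + s^3 + 2*s^2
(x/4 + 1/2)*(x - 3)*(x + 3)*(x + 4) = x^4/4 + 3*x^3/2 - x^2/4 - 27*x/2 - 18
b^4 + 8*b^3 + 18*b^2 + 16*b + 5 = (b + 1)^3*(b + 5)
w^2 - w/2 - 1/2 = (w - 1)*(w + 1/2)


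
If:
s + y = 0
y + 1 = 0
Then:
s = 1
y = -1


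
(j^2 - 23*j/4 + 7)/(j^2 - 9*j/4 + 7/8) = 2*(j - 4)/(2*j - 1)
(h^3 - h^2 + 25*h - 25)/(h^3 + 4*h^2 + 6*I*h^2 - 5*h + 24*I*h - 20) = (h^2 - h*(1 + 5*I) + 5*I)/(h^2 + h*(4 + I) + 4*I)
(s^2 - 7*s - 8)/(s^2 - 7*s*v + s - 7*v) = (s - 8)/(s - 7*v)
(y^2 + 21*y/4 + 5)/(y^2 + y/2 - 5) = (4*y^2 + 21*y + 20)/(2*(2*y^2 + y - 10))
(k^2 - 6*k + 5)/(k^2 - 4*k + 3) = (k - 5)/(k - 3)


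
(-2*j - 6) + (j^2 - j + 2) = j^2 - 3*j - 4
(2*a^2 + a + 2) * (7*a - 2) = 14*a^3 + 3*a^2 + 12*a - 4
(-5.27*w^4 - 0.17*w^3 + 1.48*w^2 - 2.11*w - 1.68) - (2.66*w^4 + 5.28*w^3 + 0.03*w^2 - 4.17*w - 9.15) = -7.93*w^4 - 5.45*w^3 + 1.45*w^2 + 2.06*w + 7.47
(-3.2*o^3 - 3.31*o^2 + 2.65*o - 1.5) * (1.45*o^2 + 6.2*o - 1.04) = -4.64*o^5 - 24.6395*o^4 - 13.3515*o^3 + 17.6974*o^2 - 12.056*o + 1.56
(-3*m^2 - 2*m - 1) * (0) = 0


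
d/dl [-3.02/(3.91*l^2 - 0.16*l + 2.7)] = (23.6164*l - 0.4832)/(3.91*l^2 - 0.16*l + 2.7)^2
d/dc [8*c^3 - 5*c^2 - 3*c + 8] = 24*c^2 - 10*c - 3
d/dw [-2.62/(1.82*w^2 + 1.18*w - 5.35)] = (9.5368*w + 3.0916)/(1.82*w^2 + 1.18*w - 5.35)^2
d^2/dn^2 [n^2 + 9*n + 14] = 2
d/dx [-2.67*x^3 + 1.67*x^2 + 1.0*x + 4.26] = -8.01*x^2 + 3.34*x + 1.0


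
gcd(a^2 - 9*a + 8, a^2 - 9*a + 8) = a^2 - 9*a + 8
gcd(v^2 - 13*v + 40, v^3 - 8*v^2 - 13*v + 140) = v - 5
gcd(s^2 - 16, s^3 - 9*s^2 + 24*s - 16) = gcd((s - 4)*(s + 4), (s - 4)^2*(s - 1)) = s - 4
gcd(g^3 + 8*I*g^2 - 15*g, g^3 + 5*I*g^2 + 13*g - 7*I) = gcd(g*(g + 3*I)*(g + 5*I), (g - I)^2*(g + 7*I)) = 1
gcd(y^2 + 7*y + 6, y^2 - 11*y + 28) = 1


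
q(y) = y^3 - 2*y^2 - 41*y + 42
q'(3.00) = -26.00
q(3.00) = -72.00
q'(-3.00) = -2.00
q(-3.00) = 120.00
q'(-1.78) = -24.37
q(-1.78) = 103.00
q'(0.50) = -42.25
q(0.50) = 21.12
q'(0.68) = -42.33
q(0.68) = 13.51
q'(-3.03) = -1.34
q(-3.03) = 120.05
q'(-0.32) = -39.41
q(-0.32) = 54.88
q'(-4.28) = 31.08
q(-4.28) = 102.44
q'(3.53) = -17.74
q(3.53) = -83.66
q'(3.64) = -15.81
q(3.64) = -85.51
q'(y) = 3*y^2 - 4*y - 41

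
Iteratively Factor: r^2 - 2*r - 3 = (r + 1)*(r - 3)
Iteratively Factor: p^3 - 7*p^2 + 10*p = (p - 2)*(p^2 - 5*p) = p*(p - 2)*(p - 5)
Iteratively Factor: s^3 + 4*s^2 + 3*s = (s + 1)*(s^2 + 3*s) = s*(s + 1)*(s + 3)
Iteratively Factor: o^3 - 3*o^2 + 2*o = (o)*(o^2 - 3*o + 2) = o*(o - 1)*(o - 2)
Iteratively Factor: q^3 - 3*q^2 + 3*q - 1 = (q - 1)*(q^2 - 2*q + 1) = (q - 1)^2*(q - 1)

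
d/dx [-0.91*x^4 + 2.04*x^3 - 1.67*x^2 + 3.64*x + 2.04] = -3.64*x^3 + 6.12*x^2 - 3.34*x + 3.64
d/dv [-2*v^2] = -4*v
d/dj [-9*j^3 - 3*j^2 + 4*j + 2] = -27*j^2 - 6*j + 4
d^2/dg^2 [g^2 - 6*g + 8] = 2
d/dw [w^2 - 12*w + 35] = 2*w - 12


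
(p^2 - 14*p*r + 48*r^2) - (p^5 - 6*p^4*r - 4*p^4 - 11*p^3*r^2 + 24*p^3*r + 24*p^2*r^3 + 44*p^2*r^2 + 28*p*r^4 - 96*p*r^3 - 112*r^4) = -p^5 + 6*p^4*r + 4*p^4 + 11*p^3*r^2 - 24*p^3*r - 24*p^2*r^3 - 44*p^2*r^2 + p^2 - 28*p*r^4 + 96*p*r^3 - 14*p*r + 112*r^4 + 48*r^2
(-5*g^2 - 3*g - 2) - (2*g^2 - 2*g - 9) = -7*g^2 - g + 7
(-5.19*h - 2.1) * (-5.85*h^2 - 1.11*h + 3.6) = 30.3615*h^3 + 18.0459*h^2 - 16.353*h - 7.56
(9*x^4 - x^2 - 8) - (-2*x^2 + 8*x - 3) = 9*x^4 + x^2 - 8*x - 5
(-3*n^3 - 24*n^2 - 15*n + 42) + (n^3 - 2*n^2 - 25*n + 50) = -2*n^3 - 26*n^2 - 40*n + 92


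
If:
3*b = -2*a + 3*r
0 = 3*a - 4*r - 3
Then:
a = 4*r/3 + 1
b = r/9 - 2/3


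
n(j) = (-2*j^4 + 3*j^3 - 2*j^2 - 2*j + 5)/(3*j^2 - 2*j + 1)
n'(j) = (2 - 6*j)*(-2*j^4 + 3*j^3 - 2*j^2 - 2*j + 5)/(3*j^2 - 2*j + 1)^2 + (-8*j^3 + 9*j^2 - 4*j - 2)/(3*j^2 - 2*j + 1)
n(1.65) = -0.87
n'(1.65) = -2.25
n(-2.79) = -6.39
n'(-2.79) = 4.45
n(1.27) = 0.05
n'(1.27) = -2.80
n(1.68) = -0.94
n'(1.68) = -2.24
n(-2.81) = -6.48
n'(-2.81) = 4.47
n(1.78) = -1.16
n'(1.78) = -2.25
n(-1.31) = -0.96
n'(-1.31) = 3.10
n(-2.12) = -3.67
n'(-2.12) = 3.69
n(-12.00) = -102.66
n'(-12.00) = 16.56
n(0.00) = 5.00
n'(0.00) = 8.00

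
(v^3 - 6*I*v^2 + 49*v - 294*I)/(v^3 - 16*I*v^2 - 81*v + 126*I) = (v + 7*I)/(v - 3*I)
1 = 1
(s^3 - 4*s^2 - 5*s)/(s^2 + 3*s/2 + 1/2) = 2*s*(s - 5)/(2*s + 1)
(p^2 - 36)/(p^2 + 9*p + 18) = (p - 6)/(p + 3)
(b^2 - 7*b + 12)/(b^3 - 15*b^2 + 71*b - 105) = (b - 4)/(b^2 - 12*b + 35)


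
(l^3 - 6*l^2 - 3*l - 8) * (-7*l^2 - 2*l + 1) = -7*l^5 + 40*l^4 + 34*l^3 + 56*l^2 + 13*l - 8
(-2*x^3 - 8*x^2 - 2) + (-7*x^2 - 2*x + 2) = -2*x^3 - 15*x^2 - 2*x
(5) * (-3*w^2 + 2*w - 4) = -15*w^2 + 10*w - 20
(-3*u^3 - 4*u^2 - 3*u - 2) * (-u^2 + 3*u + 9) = 3*u^5 - 5*u^4 - 36*u^3 - 43*u^2 - 33*u - 18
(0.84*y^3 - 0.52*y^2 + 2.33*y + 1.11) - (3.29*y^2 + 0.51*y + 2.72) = 0.84*y^3 - 3.81*y^2 + 1.82*y - 1.61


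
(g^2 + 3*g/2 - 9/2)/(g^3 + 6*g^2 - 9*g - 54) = (g - 3/2)/(g^2 + 3*g - 18)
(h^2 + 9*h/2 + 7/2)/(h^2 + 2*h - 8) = (2*h^2 + 9*h + 7)/(2*(h^2 + 2*h - 8))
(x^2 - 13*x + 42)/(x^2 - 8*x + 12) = (x - 7)/(x - 2)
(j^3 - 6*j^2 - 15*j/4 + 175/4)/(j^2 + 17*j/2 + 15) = (2*j^2 - 17*j + 35)/(2*(j + 6))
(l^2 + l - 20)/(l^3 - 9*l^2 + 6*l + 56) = (l + 5)/(l^2 - 5*l - 14)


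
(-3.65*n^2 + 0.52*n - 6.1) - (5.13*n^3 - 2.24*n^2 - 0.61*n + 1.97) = -5.13*n^3 - 1.41*n^2 + 1.13*n - 8.07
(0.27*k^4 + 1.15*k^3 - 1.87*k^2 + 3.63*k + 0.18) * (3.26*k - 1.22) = 0.8802*k^5 + 3.4196*k^4 - 7.4992*k^3 + 14.1152*k^2 - 3.8418*k - 0.2196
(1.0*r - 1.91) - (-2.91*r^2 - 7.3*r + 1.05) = 2.91*r^2 + 8.3*r - 2.96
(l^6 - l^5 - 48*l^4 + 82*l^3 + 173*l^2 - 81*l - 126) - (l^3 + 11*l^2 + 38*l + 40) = l^6 - l^5 - 48*l^4 + 81*l^3 + 162*l^2 - 119*l - 166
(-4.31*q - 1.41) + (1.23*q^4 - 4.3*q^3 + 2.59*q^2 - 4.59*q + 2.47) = 1.23*q^4 - 4.3*q^3 + 2.59*q^2 - 8.9*q + 1.06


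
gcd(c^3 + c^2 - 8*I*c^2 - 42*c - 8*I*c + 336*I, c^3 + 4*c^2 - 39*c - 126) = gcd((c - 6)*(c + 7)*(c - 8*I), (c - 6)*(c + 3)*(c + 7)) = c^2 + c - 42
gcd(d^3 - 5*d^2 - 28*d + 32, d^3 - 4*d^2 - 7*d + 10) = d - 1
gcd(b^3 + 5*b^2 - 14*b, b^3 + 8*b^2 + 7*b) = b^2 + 7*b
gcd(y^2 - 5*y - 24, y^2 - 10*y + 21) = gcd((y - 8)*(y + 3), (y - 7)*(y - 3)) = 1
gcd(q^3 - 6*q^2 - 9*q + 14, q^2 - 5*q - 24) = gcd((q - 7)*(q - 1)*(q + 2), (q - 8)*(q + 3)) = 1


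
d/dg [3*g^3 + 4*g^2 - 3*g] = 9*g^2 + 8*g - 3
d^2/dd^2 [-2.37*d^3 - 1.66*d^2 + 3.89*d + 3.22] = -14.22*d - 3.32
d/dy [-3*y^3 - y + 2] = -9*y^2 - 1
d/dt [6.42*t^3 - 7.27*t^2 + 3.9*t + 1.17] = 19.26*t^2 - 14.54*t + 3.9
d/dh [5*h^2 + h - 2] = 10*h + 1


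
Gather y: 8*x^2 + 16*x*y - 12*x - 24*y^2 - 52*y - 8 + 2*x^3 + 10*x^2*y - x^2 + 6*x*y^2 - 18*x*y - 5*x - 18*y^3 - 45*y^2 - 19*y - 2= 2*x^3 + 7*x^2 - 17*x - 18*y^3 + y^2*(6*x - 69) + y*(10*x^2 - 2*x - 71) - 10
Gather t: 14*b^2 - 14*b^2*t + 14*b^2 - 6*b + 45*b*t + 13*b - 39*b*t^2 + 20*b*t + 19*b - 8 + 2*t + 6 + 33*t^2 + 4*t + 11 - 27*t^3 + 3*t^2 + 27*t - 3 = 28*b^2 + 26*b - 27*t^3 + t^2*(36 - 39*b) + t*(-14*b^2 + 65*b + 33) + 6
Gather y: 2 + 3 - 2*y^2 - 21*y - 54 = -2*y^2 - 21*y - 49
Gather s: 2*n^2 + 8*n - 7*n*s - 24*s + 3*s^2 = 2*n^2 + 8*n + 3*s^2 + s*(-7*n - 24)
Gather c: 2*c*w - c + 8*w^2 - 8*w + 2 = c*(2*w - 1) + 8*w^2 - 8*w + 2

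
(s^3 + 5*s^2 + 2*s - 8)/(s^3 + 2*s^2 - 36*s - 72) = (s^2 + 3*s - 4)/(s^2 - 36)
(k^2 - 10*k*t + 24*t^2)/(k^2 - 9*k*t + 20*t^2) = (-k + 6*t)/(-k + 5*t)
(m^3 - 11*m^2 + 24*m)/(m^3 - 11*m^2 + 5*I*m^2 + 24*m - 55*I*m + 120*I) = m/(m + 5*I)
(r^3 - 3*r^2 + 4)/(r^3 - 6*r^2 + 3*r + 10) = (r - 2)/(r - 5)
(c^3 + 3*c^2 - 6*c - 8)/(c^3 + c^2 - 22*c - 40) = (c^2 - c - 2)/(c^2 - 3*c - 10)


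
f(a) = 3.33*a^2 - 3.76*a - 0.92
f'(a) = 6.66*a - 3.76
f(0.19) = -1.51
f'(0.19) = -2.49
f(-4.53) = 84.45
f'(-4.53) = -33.93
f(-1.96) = 19.24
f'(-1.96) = -16.81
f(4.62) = 52.79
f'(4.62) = 27.01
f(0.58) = -1.98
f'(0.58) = 0.10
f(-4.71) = 90.66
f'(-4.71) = -35.13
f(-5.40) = 116.49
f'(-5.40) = -39.72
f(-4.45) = 81.75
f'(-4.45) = -33.40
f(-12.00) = 523.72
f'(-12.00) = -83.68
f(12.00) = 433.48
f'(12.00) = 76.16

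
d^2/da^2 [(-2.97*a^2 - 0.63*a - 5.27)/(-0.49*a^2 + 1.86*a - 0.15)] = (-8.88178419700125e-16*a^4 + 5.716242*a^3 + 6.282192*a^2 - 29.096298*a + 36.174684)/(0.117649*a^6 - 1.339758*a^5 + 5.193657*a^4 - 7.255116*a^3 + 1.589895*a^2 - 0.12555*a + 0.003375)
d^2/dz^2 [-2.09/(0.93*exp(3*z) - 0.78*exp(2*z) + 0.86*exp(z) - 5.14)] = (-2.09*(2.79*exp(2*z) - 1.56*exp(z) + 0.86)*(5.58*exp(2*z) - 3.12*exp(z) + 1.72)*exp(z) + (17.4933*exp(2*z) - 6.5208*exp(z) + 1.7974)*(0.93*exp(3*z) - 0.78*exp(2*z) + 0.86*exp(z) - 5.14))*exp(z)/(0.93*exp(3*z) - 0.78*exp(2*z) + 0.86*exp(z) - 5.14)^3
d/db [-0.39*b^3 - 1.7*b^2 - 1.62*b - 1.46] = -1.17*b^2 - 3.4*b - 1.62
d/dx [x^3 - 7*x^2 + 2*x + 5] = 3*x^2 - 14*x + 2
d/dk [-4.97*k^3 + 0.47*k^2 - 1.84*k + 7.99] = -14.91*k^2 + 0.94*k - 1.84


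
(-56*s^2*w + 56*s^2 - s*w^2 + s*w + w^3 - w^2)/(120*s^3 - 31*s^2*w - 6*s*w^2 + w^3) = (-7*s*w + 7*s - w^2 + w)/(15*s^2 - 2*s*w - w^2)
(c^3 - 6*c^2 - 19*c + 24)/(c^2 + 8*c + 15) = (c^2 - 9*c + 8)/(c + 5)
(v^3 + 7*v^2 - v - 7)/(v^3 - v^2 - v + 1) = (v + 7)/(v - 1)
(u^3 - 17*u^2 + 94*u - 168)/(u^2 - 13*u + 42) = u - 4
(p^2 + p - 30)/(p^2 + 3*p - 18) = (p - 5)/(p - 3)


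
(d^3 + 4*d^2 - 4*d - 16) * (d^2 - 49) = d^5 + 4*d^4 - 53*d^3 - 212*d^2 + 196*d + 784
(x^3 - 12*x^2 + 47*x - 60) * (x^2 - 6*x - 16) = x^5 - 18*x^4 + 103*x^3 - 150*x^2 - 392*x + 960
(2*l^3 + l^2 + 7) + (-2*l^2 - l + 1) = 2*l^3 - l^2 - l + 8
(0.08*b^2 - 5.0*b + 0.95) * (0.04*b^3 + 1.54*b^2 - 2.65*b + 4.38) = 0.0032*b^5 - 0.0768*b^4 - 7.874*b^3 + 15.0634*b^2 - 24.4175*b + 4.161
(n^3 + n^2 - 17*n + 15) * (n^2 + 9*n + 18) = n^5 + 10*n^4 + 10*n^3 - 120*n^2 - 171*n + 270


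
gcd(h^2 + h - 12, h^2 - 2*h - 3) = h - 3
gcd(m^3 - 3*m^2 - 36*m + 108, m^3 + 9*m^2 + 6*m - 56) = 1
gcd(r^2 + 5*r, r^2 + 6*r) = r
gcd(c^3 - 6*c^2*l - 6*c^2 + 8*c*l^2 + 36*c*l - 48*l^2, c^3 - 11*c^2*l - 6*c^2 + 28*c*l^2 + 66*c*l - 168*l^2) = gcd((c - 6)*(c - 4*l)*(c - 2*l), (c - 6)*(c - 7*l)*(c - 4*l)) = c^2 - 4*c*l - 6*c + 24*l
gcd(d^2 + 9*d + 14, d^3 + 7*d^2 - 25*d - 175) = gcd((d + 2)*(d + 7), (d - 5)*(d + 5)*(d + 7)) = d + 7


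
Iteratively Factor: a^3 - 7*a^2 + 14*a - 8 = (a - 1)*(a^2 - 6*a + 8) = (a - 2)*(a - 1)*(a - 4)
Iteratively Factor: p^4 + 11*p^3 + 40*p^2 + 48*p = (p + 3)*(p^3 + 8*p^2 + 16*p) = (p + 3)*(p + 4)*(p^2 + 4*p) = (p + 3)*(p + 4)^2*(p)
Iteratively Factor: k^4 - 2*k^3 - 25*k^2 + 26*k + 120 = (k - 5)*(k^3 + 3*k^2 - 10*k - 24) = (k - 5)*(k + 2)*(k^2 + k - 12) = (k - 5)*(k + 2)*(k + 4)*(k - 3)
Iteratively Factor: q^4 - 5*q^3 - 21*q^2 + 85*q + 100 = (q - 5)*(q^3 - 21*q - 20) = (q - 5)^2*(q^2 + 5*q + 4) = (q - 5)^2*(q + 1)*(q + 4)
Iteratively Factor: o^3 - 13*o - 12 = (o - 4)*(o^2 + 4*o + 3) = (o - 4)*(o + 3)*(o + 1)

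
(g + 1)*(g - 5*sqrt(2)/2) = g^2 - 5*sqrt(2)*g/2 + g - 5*sqrt(2)/2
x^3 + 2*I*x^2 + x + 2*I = (x - I)*(x + I)*(x + 2*I)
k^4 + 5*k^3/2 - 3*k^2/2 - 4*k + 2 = (k - 1)*(k - 1/2)*(k + 2)^2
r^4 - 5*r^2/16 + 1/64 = (r - 1/2)*(r - 1/4)*(r + 1/4)*(r + 1/2)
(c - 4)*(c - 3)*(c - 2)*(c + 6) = c^4 - 3*c^3 - 28*c^2 + 132*c - 144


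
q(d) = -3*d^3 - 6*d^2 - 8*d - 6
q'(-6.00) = -260.00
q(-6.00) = 474.00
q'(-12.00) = -1160.00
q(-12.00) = 4410.00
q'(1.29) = -38.46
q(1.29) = -32.74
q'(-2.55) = -35.92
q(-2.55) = 25.13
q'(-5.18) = -187.33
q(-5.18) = 291.42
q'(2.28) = -82.15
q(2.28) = -90.99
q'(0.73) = -21.56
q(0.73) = -16.20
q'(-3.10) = -57.29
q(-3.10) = 50.51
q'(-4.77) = -155.54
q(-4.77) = 221.24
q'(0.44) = -15.02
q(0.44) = -10.94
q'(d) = -9*d^2 - 12*d - 8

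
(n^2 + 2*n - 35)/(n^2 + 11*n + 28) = (n - 5)/(n + 4)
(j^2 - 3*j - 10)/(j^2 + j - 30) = (j + 2)/(j + 6)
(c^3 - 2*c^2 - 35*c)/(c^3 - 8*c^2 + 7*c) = (c + 5)/(c - 1)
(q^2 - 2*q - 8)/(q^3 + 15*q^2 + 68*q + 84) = (q - 4)/(q^2 + 13*q + 42)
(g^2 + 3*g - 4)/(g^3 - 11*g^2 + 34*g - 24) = (g + 4)/(g^2 - 10*g + 24)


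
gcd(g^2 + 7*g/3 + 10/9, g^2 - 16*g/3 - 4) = g + 2/3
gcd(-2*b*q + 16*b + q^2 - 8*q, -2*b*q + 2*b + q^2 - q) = -2*b + q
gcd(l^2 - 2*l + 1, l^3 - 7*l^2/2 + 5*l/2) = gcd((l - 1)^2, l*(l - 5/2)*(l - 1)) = l - 1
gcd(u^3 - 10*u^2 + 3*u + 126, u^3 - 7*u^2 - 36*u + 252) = u^2 - 13*u + 42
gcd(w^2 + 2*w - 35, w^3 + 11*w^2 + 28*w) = w + 7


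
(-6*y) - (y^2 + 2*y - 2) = -y^2 - 8*y + 2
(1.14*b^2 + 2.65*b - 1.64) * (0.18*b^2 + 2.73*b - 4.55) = 0.2052*b^4 + 3.5892*b^3 + 1.7523*b^2 - 16.5347*b + 7.462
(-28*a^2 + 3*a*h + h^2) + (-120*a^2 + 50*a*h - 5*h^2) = -148*a^2 + 53*a*h - 4*h^2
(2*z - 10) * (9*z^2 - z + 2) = 18*z^3 - 92*z^2 + 14*z - 20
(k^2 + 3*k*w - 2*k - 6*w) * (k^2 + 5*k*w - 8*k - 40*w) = k^4 + 8*k^3*w - 10*k^3 + 15*k^2*w^2 - 80*k^2*w + 16*k^2 - 150*k*w^2 + 128*k*w + 240*w^2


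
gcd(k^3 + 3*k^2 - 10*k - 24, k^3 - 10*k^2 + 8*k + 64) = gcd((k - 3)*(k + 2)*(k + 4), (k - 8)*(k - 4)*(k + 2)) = k + 2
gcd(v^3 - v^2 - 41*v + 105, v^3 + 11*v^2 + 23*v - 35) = v + 7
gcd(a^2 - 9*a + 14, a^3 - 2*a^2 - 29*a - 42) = a - 7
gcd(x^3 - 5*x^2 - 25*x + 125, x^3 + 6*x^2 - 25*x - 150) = x^2 - 25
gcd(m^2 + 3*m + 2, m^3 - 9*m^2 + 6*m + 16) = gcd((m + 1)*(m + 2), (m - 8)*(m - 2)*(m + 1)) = m + 1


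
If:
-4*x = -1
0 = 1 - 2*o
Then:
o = 1/2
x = 1/4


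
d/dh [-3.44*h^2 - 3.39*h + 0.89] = -6.88*h - 3.39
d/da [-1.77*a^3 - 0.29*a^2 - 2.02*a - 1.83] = -5.31*a^2 - 0.58*a - 2.02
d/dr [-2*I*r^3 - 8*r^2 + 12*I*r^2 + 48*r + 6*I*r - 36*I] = -6*I*r^2 + r*(-16 + 24*I) + 48 + 6*I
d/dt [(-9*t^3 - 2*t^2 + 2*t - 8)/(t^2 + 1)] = (-9*t^4 - 29*t^2 + 12*t + 2)/(t^4 + 2*t^2 + 1)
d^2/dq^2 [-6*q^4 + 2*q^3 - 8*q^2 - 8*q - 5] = -72*q^2 + 12*q - 16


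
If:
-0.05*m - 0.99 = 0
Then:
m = -19.80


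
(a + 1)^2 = a^2 + 2*a + 1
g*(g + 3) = g^2 + 3*g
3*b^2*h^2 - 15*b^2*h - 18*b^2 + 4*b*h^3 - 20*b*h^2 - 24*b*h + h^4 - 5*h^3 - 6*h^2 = (b + h)*(3*b + h)*(h - 6)*(h + 1)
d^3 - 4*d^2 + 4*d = d*(d - 2)^2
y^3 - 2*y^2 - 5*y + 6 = (y - 3)*(y - 1)*(y + 2)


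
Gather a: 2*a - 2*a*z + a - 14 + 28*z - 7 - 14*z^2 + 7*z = a*(3 - 2*z) - 14*z^2 + 35*z - 21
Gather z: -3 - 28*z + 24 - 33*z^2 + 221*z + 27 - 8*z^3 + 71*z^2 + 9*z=-8*z^3 + 38*z^2 + 202*z + 48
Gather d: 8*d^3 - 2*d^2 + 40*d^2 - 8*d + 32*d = 8*d^3 + 38*d^2 + 24*d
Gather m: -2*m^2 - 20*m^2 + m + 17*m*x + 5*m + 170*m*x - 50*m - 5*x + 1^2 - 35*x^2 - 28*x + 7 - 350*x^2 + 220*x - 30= -22*m^2 + m*(187*x - 44) - 385*x^2 + 187*x - 22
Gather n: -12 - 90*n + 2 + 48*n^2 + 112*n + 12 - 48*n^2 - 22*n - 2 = 0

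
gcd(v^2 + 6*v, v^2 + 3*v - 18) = v + 6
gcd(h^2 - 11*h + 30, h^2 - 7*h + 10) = h - 5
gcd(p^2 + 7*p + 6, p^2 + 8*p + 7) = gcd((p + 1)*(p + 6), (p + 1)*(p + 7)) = p + 1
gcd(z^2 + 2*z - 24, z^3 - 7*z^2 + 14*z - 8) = z - 4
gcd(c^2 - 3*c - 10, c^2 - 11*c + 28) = 1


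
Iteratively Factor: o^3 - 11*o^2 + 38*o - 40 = (o - 2)*(o^2 - 9*o + 20) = (o - 5)*(o - 2)*(o - 4)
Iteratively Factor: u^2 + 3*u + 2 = (u + 2)*(u + 1)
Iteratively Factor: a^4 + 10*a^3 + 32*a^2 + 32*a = (a)*(a^3 + 10*a^2 + 32*a + 32) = a*(a + 2)*(a^2 + 8*a + 16) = a*(a + 2)*(a + 4)*(a + 4)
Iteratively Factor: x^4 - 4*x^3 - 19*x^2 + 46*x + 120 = (x + 2)*(x^3 - 6*x^2 - 7*x + 60) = (x - 4)*(x + 2)*(x^2 - 2*x - 15) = (x - 5)*(x - 4)*(x + 2)*(x + 3)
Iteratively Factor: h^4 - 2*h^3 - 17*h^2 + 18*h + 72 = (h - 4)*(h^3 + 2*h^2 - 9*h - 18) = (h - 4)*(h + 3)*(h^2 - h - 6) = (h - 4)*(h - 3)*(h + 3)*(h + 2)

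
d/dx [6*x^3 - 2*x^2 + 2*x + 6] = 18*x^2 - 4*x + 2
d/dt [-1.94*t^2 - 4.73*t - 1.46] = -3.88*t - 4.73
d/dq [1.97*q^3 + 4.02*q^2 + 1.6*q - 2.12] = 5.91*q^2 + 8.04*q + 1.6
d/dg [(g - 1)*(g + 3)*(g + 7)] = 3*g^2 + 18*g + 11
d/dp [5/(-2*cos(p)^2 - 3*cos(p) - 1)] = -5*(4*cos(p) + 3)*sin(p)/(3*cos(p) + cos(2*p) + 2)^2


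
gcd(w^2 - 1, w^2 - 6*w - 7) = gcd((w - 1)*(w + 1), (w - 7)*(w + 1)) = w + 1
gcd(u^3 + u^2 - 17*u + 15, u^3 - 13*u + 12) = u^2 - 4*u + 3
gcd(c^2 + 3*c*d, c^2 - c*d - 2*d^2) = 1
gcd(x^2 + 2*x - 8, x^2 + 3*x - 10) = x - 2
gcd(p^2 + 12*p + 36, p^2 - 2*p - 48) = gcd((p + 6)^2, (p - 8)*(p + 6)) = p + 6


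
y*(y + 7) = y^2 + 7*y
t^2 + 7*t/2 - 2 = (t - 1/2)*(t + 4)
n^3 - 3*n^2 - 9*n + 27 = (n - 3)^2*(n + 3)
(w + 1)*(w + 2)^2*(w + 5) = w^4 + 10*w^3 + 33*w^2 + 44*w + 20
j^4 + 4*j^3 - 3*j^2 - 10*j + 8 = (j - 1)^2*(j + 2)*(j + 4)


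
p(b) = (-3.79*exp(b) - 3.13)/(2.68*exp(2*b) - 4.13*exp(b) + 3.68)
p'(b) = (-3.79*exp(b) - 3.13)*(-5.36*exp(2*b) + 4.13*exp(b))/(2.68*exp(2*b) - 4.13*exp(b) + 3.68)^2 - 3.79*exp(b)/(2.68*exp(2*b) - 4.13*exp(b) + 3.68) = (10.1572*exp(2*b) + 16.7768*exp(b) - 26.8741)*exp(b)/(7.1824*exp(4*b) - 22.1368*exp(3*b) + 36.7817*exp(2*b) - 30.3968*exp(b) + 13.5424)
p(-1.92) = -1.18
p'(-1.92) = -0.36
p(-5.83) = -0.86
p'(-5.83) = -0.01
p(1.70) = -0.39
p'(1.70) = 0.54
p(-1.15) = -1.64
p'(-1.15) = -0.93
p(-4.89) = -0.87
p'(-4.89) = -0.02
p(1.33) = -0.66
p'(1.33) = 0.99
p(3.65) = -0.04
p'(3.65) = 0.04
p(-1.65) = -1.29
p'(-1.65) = -0.50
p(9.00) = 0.00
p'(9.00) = 0.00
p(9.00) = 0.00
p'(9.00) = 0.00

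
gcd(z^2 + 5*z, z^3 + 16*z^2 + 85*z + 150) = z + 5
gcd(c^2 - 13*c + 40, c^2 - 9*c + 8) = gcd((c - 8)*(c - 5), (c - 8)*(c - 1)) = c - 8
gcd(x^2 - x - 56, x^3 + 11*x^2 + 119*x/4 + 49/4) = x + 7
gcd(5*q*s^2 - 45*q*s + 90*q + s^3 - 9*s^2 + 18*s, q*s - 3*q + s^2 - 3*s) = s - 3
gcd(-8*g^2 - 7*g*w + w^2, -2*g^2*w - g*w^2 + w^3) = g + w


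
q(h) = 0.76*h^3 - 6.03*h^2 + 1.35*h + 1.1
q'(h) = 2.28*h^2 - 12.06*h + 1.35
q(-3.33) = -98.33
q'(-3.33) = 66.79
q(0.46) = 0.52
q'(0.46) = -3.72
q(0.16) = 1.16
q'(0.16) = -0.52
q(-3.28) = -95.02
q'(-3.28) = 65.44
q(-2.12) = -36.10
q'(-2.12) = 37.16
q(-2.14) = -36.85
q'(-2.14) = 37.60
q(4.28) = -44.00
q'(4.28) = -8.50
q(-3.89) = -140.13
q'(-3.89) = 82.76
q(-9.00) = -1053.52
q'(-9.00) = 294.57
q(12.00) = 462.26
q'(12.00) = 184.95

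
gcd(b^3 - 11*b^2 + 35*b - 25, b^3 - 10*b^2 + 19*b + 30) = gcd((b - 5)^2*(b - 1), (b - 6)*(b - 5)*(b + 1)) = b - 5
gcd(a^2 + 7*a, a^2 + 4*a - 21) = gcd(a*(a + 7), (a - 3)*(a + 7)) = a + 7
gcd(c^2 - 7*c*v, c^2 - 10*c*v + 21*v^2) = -c + 7*v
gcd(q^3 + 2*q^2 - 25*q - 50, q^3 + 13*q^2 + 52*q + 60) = q^2 + 7*q + 10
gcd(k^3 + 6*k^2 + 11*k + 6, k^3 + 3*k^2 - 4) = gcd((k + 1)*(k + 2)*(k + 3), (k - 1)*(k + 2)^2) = k + 2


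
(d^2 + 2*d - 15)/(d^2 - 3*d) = (d + 5)/d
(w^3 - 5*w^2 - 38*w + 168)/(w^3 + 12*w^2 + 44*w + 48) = (w^2 - 11*w + 28)/(w^2 + 6*w + 8)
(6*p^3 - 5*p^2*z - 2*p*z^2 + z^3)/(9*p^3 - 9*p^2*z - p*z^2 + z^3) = (2*p + z)/(3*p + z)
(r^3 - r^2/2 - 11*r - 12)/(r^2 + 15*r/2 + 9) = (r^2 - 2*r - 8)/(r + 6)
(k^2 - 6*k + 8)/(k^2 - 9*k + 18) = (k^2 - 6*k + 8)/(k^2 - 9*k + 18)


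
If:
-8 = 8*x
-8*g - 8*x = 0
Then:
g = 1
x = -1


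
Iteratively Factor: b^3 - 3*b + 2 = (b - 1)*(b^2 + b - 2) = (b - 1)*(b + 2)*(b - 1)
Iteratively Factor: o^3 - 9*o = (o)*(o^2 - 9) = o*(o + 3)*(o - 3)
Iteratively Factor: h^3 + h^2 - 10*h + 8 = (h + 4)*(h^2 - 3*h + 2) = (h - 2)*(h + 4)*(h - 1)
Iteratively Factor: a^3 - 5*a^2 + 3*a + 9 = (a - 3)*(a^2 - 2*a - 3) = (a - 3)*(a + 1)*(a - 3)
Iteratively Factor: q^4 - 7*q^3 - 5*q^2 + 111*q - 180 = (q + 4)*(q^3 - 11*q^2 + 39*q - 45) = (q - 3)*(q + 4)*(q^2 - 8*q + 15) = (q - 5)*(q - 3)*(q + 4)*(q - 3)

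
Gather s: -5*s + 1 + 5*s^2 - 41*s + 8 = 5*s^2 - 46*s + 9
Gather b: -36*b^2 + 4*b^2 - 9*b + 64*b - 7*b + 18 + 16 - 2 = -32*b^2 + 48*b + 32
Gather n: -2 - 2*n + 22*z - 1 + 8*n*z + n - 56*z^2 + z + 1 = n*(8*z - 1) - 56*z^2 + 23*z - 2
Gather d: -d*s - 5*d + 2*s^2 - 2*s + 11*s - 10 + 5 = d*(-s - 5) + 2*s^2 + 9*s - 5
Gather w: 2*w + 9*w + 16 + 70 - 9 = 11*w + 77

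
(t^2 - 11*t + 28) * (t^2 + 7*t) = t^4 - 4*t^3 - 49*t^2 + 196*t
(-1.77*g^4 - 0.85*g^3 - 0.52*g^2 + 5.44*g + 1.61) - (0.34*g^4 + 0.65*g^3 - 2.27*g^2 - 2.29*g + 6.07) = -2.11*g^4 - 1.5*g^3 + 1.75*g^2 + 7.73*g - 4.46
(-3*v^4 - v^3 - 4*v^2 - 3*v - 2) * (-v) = 3*v^5 + v^4 + 4*v^3 + 3*v^2 + 2*v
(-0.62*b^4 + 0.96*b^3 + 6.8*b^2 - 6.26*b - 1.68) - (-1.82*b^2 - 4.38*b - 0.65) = -0.62*b^4 + 0.96*b^3 + 8.62*b^2 - 1.88*b - 1.03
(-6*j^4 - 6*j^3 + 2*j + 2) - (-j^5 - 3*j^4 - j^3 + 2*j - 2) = j^5 - 3*j^4 - 5*j^3 + 4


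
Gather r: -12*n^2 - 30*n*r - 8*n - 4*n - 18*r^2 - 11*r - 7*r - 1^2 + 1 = -12*n^2 - 12*n - 18*r^2 + r*(-30*n - 18)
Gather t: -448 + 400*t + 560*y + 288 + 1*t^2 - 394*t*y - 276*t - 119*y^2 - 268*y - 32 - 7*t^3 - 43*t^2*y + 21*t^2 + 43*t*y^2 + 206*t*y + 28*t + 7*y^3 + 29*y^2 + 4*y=-7*t^3 + t^2*(22 - 43*y) + t*(43*y^2 - 188*y + 152) + 7*y^3 - 90*y^2 + 296*y - 192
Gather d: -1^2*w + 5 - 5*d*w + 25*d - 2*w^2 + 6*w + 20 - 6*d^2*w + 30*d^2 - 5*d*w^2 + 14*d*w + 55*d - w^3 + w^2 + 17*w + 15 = d^2*(30 - 6*w) + d*(-5*w^2 + 9*w + 80) - w^3 - w^2 + 22*w + 40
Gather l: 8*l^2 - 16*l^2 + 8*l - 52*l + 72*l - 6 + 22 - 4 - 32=-8*l^2 + 28*l - 20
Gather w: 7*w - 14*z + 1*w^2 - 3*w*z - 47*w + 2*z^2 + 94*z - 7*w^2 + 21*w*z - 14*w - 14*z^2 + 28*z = -6*w^2 + w*(18*z - 54) - 12*z^2 + 108*z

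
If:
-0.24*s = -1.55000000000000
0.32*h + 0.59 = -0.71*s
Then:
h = -16.17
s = 6.46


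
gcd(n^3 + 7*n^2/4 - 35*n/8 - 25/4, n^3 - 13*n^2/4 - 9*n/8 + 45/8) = n + 5/4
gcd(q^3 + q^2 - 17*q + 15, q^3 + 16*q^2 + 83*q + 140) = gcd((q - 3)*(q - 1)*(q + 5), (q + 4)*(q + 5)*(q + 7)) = q + 5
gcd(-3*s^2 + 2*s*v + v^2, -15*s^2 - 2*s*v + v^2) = 3*s + v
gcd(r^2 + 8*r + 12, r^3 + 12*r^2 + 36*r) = r + 6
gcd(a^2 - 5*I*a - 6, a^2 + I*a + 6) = a - 2*I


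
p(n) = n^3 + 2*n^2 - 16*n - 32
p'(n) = 3*n^2 + 4*n - 16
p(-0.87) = -17.22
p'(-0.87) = -17.21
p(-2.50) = 4.88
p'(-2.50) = -7.25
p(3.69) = -13.56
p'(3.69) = 39.61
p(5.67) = 123.86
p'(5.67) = 103.13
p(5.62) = 118.75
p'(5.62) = 101.23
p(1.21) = -46.66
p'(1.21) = -6.77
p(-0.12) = -30.05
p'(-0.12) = -16.44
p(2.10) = -47.52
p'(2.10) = 5.63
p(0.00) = -32.00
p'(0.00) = -16.00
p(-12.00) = -1280.00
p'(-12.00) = 368.00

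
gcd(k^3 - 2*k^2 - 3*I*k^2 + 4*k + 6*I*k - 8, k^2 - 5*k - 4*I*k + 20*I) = k - 4*I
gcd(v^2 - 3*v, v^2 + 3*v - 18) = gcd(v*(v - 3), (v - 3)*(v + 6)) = v - 3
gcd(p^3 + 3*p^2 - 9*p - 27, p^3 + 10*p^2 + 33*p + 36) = p^2 + 6*p + 9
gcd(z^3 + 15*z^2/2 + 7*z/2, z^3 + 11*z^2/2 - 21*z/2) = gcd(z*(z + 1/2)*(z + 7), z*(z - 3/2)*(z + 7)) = z^2 + 7*z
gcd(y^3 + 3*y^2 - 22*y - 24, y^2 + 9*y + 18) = y + 6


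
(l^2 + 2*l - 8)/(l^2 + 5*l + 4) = (l - 2)/(l + 1)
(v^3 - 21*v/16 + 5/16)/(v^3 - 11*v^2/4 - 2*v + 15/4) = (v - 1/4)/(v - 3)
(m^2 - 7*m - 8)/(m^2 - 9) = (m^2 - 7*m - 8)/(m^2 - 9)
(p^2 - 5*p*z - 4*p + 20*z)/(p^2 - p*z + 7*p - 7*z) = (p^2 - 5*p*z - 4*p + 20*z)/(p^2 - p*z + 7*p - 7*z)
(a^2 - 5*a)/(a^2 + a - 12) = a*(a - 5)/(a^2 + a - 12)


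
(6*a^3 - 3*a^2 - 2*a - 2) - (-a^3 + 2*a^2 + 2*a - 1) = 7*a^3 - 5*a^2 - 4*a - 1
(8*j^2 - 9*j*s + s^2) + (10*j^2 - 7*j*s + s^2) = 18*j^2 - 16*j*s + 2*s^2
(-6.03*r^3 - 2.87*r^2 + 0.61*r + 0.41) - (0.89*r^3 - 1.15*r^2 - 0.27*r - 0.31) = -6.92*r^3 - 1.72*r^2 + 0.88*r + 0.72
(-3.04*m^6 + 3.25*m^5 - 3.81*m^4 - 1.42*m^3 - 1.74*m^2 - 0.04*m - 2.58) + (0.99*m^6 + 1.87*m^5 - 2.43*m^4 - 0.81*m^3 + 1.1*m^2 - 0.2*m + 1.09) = -2.05*m^6 + 5.12*m^5 - 6.24*m^4 - 2.23*m^3 - 0.64*m^2 - 0.24*m - 1.49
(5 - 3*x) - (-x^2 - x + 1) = x^2 - 2*x + 4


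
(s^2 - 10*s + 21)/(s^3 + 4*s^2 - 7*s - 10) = (s^2 - 10*s + 21)/(s^3 + 4*s^2 - 7*s - 10)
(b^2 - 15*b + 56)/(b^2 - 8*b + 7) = (b - 8)/(b - 1)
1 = 1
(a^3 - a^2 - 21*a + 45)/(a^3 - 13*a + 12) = (a^2 + 2*a - 15)/(a^2 + 3*a - 4)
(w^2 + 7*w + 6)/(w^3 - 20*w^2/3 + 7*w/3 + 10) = 3*(w + 6)/(3*w^2 - 23*w + 30)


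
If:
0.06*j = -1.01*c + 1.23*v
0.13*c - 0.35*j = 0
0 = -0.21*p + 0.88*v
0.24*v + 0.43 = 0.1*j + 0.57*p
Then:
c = 0.23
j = 0.09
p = 0.82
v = 0.20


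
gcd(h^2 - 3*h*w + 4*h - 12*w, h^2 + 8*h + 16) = h + 4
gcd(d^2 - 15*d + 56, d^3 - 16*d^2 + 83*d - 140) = d - 7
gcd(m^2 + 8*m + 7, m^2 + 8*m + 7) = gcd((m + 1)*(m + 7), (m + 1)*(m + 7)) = m^2 + 8*m + 7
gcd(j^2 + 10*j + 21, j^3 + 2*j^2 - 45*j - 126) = j + 3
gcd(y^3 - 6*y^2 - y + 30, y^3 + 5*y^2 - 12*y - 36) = y^2 - y - 6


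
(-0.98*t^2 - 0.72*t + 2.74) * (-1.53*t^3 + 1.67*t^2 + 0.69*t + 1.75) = 1.4994*t^5 - 0.535*t^4 - 6.0708*t^3 + 2.364*t^2 + 0.6306*t + 4.795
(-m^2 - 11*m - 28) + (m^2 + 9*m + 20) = -2*m - 8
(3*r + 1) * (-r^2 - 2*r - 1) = -3*r^3 - 7*r^2 - 5*r - 1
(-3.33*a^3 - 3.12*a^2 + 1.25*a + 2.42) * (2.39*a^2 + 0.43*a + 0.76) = -7.9587*a^5 - 8.8887*a^4 - 0.8849*a^3 + 3.9501*a^2 + 1.9906*a + 1.8392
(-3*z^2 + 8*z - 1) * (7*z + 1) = -21*z^3 + 53*z^2 + z - 1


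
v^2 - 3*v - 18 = (v - 6)*(v + 3)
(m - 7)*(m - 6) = m^2 - 13*m + 42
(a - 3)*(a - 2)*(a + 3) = a^3 - 2*a^2 - 9*a + 18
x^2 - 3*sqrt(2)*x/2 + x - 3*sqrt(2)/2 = (x + 1)*(x - 3*sqrt(2)/2)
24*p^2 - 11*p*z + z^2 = (-8*p + z)*(-3*p + z)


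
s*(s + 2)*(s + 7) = s^3 + 9*s^2 + 14*s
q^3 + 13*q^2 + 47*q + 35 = (q + 1)*(q + 5)*(q + 7)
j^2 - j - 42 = (j - 7)*(j + 6)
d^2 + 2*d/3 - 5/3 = (d - 1)*(d + 5/3)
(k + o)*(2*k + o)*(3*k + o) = 6*k^3 + 11*k^2*o + 6*k*o^2 + o^3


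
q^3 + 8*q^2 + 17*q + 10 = (q + 1)*(q + 2)*(q + 5)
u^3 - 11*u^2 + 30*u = u*(u - 6)*(u - 5)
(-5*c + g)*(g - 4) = -5*c*g + 20*c + g^2 - 4*g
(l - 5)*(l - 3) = l^2 - 8*l + 15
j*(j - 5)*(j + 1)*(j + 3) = j^4 - j^3 - 17*j^2 - 15*j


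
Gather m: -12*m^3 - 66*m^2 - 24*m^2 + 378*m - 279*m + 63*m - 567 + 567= -12*m^3 - 90*m^2 + 162*m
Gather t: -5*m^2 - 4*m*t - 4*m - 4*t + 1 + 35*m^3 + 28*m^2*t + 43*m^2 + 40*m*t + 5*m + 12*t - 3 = 35*m^3 + 38*m^2 + m + t*(28*m^2 + 36*m + 8) - 2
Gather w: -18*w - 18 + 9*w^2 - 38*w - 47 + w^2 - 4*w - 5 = 10*w^2 - 60*w - 70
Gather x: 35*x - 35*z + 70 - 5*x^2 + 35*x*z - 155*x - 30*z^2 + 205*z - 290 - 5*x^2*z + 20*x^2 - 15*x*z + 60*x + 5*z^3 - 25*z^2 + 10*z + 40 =x^2*(15 - 5*z) + x*(20*z - 60) + 5*z^3 - 55*z^2 + 180*z - 180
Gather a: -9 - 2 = -11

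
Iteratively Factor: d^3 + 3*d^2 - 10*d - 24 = (d + 2)*(d^2 + d - 12) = (d + 2)*(d + 4)*(d - 3)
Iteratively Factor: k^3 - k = (k - 1)*(k^2 + k) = k*(k - 1)*(k + 1)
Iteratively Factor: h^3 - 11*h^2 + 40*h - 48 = (h - 4)*(h^2 - 7*h + 12) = (h - 4)*(h - 3)*(h - 4)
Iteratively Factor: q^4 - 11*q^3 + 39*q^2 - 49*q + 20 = (q - 4)*(q^3 - 7*q^2 + 11*q - 5) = (q - 4)*(q - 1)*(q^2 - 6*q + 5) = (q - 4)*(q - 1)^2*(q - 5)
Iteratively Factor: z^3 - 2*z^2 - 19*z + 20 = (z - 5)*(z^2 + 3*z - 4) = (z - 5)*(z - 1)*(z + 4)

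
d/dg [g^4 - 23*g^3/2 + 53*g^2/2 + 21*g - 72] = 4*g^3 - 69*g^2/2 + 53*g + 21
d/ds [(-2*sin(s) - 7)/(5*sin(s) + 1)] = 33*cos(s)/(5*sin(s) + 1)^2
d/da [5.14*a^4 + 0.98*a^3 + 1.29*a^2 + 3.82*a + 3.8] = 20.56*a^3 + 2.94*a^2 + 2.58*a + 3.82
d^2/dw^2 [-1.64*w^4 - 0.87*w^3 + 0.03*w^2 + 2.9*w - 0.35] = -19.68*w^2 - 5.22*w + 0.06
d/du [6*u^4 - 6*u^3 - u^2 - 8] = 2*u*(12*u^2 - 9*u - 1)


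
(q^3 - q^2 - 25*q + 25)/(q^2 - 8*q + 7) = (q^2 - 25)/(q - 7)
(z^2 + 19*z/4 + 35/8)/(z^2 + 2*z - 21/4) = (4*z + 5)/(2*(2*z - 3))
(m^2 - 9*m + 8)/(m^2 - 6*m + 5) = (m - 8)/(m - 5)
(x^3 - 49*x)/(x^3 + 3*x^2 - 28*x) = (x - 7)/(x - 4)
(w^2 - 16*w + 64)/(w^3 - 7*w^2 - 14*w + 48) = (w - 8)/(w^2 + w - 6)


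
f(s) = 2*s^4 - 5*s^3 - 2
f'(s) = 8*s^3 - 15*s^2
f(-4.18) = 973.74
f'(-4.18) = -846.36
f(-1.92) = 60.57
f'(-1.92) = -111.92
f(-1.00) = 5.00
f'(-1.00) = -23.00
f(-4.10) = 907.76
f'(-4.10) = -803.52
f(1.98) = -10.07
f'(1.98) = 3.29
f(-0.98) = 4.55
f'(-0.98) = -21.94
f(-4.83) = 1649.87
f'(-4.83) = -1251.36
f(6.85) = 2794.35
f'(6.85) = 1867.52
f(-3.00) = 295.00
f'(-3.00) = -351.00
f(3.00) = 25.00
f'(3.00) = 81.00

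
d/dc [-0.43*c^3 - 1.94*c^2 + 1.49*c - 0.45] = -1.29*c^2 - 3.88*c + 1.49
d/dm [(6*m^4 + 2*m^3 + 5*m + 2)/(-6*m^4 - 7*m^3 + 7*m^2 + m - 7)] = (-30*m^6 + 84*m^5 + 122*m^4 - 46*m^3 - 35*m^2 - 28*m - 37)/(36*m^8 + 84*m^7 - 35*m^6 - 110*m^5 + 119*m^4 + 112*m^3 - 97*m^2 - 14*m + 49)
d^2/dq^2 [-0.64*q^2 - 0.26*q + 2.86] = -1.28000000000000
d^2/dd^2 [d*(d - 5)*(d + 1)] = 6*d - 8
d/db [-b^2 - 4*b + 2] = -2*b - 4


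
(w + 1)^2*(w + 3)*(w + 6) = w^4 + 11*w^3 + 37*w^2 + 45*w + 18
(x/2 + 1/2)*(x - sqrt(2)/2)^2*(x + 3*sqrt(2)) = x^4/2 + x^3/2 + sqrt(2)*x^3 - 11*x^2/4 + sqrt(2)*x^2 - 11*x/4 + 3*sqrt(2)*x/4 + 3*sqrt(2)/4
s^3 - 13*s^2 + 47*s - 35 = (s - 7)*(s - 5)*(s - 1)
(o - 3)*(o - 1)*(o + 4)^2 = o^4 + 4*o^3 - 13*o^2 - 40*o + 48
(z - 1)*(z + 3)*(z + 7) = z^3 + 9*z^2 + 11*z - 21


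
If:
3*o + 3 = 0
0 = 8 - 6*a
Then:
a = 4/3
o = -1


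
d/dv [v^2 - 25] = 2*v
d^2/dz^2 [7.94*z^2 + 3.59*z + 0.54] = 15.8800000000000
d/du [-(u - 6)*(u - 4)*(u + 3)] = -3*u^2 + 14*u + 6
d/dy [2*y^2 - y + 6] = 4*y - 1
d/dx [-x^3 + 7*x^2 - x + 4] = -3*x^2 + 14*x - 1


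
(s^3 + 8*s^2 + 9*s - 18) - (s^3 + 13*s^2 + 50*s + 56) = -5*s^2 - 41*s - 74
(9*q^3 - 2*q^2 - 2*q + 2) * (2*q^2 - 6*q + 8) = 18*q^5 - 58*q^4 + 80*q^3 - 28*q + 16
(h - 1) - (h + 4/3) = -7/3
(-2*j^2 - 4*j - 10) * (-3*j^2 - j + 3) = 6*j^4 + 14*j^3 + 28*j^2 - 2*j - 30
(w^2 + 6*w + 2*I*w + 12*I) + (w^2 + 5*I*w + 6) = 2*w^2 + 6*w + 7*I*w + 6 + 12*I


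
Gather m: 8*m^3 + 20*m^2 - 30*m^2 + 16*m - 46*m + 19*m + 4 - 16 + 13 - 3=8*m^3 - 10*m^2 - 11*m - 2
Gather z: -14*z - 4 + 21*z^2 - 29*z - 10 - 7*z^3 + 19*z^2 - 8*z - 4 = -7*z^3 + 40*z^2 - 51*z - 18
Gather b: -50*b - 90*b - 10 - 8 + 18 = -140*b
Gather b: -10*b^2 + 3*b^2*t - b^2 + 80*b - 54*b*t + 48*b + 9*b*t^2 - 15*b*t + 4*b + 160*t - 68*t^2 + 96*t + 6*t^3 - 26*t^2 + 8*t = b^2*(3*t - 11) + b*(9*t^2 - 69*t + 132) + 6*t^3 - 94*t^2 + 264*t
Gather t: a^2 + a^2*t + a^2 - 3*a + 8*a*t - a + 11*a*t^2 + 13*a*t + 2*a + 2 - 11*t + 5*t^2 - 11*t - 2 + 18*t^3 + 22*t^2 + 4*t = 2*a^2 - 2*a + 18*t^3 + t^2*(11*a + 27) + t*(a^2 + 21*a - 18)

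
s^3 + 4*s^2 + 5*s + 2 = (s + 1)^2*(s + 2)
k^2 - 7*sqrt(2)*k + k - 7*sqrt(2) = (k + 1)*(k - 7*sqrt(2))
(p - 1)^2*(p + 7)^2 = p^4 + 12*p^3 + 22*p^2 - 84*p + 49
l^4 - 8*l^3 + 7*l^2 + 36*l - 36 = (l - 6)*(l - 3)*(l - 1)*(l + 2)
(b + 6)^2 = b^2 + 12*b + 36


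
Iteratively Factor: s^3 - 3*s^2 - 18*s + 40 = (s - 2)*(s^2 - s - 20) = (s - 5)*(s - 2)*(s + 4)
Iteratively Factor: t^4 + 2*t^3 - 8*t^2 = (t)*(t^3 + 2*t^2 - 8*t) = t*(t - 2)*(t^2 + 4*t) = t*(t - 2)*(t + 4)*(t)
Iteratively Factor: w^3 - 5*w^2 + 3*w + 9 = (w - 3)*(w^2 - 2*w - 3) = (w - 3)*(w + 1)*(w - 3)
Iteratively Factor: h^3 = (h)*(h^2) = h^2*(h)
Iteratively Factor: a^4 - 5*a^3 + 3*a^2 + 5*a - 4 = (a - 1)*(a^3 - 4*a^2 - a + 4) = (a - 1)^2*(a^2 - 3*a - 4) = (a - 4)*(a - 1)^2*(a + 1)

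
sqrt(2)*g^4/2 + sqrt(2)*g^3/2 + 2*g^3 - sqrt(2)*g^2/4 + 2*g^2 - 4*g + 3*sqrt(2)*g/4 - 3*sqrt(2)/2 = (g - 1)*(g + 2)*(g + 3*sqrt(2)/2)*(sqrt(2)*g/2 + 1/2)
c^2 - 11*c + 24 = (c - 8)*(c - 3)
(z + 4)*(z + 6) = z^2 + 10*z + 24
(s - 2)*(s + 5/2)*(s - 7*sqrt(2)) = s^3 - 7*sqrt(2)*s^2 + s^2/2 - 5*s - 7*sqrt(2)*s/2 + 35*sqrt(2)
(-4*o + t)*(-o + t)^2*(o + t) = -4*o^4 + 5*o^3*t + 3*o^2*t^2 - 5*o*t^3 + t^4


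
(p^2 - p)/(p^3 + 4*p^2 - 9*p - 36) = p*(p - 1)/(p^3 + 4*p^2 - 9*p - 36)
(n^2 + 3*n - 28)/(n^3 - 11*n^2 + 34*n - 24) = (n + 7)/(n^2 - 7*n + 6)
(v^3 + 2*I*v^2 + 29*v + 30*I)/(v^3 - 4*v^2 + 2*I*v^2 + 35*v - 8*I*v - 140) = (v^2 + 7*I*v - 6)/(v^2 + v*(-4 + 7*I) - 28*I)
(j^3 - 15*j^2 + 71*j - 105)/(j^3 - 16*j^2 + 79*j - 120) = (j - 7)/(j - 8)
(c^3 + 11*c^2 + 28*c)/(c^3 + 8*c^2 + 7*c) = (c + 4)/(c + 1)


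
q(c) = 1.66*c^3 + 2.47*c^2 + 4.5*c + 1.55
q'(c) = 4.98*c^2 + 4.94*c + 4.5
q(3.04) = 84.69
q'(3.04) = 65.54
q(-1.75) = -7.66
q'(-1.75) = 11.11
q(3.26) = 99.98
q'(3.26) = 73.53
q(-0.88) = -1.63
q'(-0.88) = 4.01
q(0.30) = 3.17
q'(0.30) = 6.43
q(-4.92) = -158.50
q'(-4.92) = 100.74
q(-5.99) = -293.55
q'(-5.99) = 153.59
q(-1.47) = -5.00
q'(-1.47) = 8.00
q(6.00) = 476.03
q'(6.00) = 213.42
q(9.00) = 1452.26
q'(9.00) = 452.34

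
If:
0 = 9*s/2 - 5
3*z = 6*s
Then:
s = 10/9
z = 20/9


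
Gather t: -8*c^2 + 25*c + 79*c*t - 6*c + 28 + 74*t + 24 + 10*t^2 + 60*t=-8*c^2 + 19*c + 10*t^2 + t*(79*c + 134) + 52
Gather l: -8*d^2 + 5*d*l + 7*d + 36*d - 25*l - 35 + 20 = -8*d^2 + 43*d + l*(5*d - 25) - 15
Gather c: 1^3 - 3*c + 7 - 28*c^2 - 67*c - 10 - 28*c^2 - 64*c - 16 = -56*c^2 - 134*c - 18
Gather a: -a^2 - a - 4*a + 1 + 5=-a^2 - 5*a + 6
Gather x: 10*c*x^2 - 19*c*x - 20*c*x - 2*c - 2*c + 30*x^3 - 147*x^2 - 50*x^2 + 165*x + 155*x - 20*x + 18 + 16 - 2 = -4*c + 30*x^3 + x^2*(10*c - 197) + x*(300 - 39*c) + 32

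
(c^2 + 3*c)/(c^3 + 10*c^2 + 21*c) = 1/(c + 7)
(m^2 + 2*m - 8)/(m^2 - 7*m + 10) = (m + 4)/(m - 5)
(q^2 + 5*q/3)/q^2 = (q + 5/3)/q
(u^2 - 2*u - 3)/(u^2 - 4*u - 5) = (u - 3)/(u - 5)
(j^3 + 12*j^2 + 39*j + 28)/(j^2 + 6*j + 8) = (j^2 + 8*j + 7)/(j + 2)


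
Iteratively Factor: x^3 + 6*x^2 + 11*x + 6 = (x + 2)*(x^2 + 4*x + 3) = (x + 2)*(x + 3)*(x + 1)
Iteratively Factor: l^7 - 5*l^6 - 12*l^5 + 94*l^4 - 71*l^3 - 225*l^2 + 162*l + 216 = (l + 1)*(l^6 - 6*l^5 - 6*l^4 + 100*l^3 - 171*l^2 - 54*l + 216) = (l + 1)^2*(l^5 - 7*l^4 + l^3 + 99*l^2 - 270*l + 216) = (l - 2)*(l + 1)^2*(l^4 - 5*l^3 - 9*l^2 + 81*l - 108) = (l - 3)*(l - 2)*(l + 1)^2*(l^3 - 2*l^2 - 15*l + 36) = (l - 3)^2*(l - 2)*(l + 1)^2*(l^2 + l - 12) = (l - 3)^3*(l - 2)*(l + 1)^2*(l + 4)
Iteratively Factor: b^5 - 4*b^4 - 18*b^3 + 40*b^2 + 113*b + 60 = (b - 4)*(b^4 - 18*b^2 - 32*b - 15) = (b - 4)*(b + 3)*(b^3 - 3*b^2 - 9*b - 5) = (b - 5)*(b - 4)*(b + 3)*(b^2 + 2*b + 1) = (b - 5)*(b - 4)*(b + 1)*(b + 3)*(b + 1)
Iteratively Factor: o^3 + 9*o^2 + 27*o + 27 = (o + 3)*(o^2 + 6*o + 9) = (o + 3)^2*(o + 3)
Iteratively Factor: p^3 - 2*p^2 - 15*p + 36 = (p + 4)*(p^2 - 6*p + 9) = (p - 3)*(p + 4)*(p - 3)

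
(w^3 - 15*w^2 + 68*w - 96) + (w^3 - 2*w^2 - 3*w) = 2*w^3 - 17*w^2 + 65*w - 96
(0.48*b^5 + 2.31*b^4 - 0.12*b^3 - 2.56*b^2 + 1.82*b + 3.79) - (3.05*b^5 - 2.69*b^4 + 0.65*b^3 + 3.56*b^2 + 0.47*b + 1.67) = -2.57*b^5 + 5.0*b^4 - 0.77*b^3 - 6.12*b^2 + 1.35*b + 2.12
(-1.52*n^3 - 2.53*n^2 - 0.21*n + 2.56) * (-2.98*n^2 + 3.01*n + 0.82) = 4.5296*n^5 + 2.9642*n^4 - 8.2359*n^3 - 10.3355*n^2 + 7.5334*n + 2.0992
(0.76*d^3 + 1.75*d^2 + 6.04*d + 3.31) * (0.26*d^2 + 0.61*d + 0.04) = 0.1976*d^5 + 0.9186*d^4 + 2.6683*d^3 + 4.615*d^2 + 2.2607*d + 0.1324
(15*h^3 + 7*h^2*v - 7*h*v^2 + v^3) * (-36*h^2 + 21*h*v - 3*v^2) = -540*h^5 + 63*h^4*v + 354*h^3*v^2 - 204*h^2*v^3 + 42*h*v^4 - 3*v^5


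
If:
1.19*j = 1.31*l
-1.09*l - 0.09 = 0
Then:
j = -0.09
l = -0.08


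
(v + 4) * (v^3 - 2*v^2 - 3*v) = v^4 + 2*v^3 - 11*v^2 - 12*v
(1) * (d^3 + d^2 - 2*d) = d^3 + d^2 - 2*d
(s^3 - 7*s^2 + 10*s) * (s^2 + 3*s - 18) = s^5 - 4*s^4 - 29*s^3 + 156*s^2 - 180*s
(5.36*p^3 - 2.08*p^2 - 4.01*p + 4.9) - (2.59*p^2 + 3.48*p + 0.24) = 5.36*p^3 - 4.67*p^2 - 7.49*p + 4.66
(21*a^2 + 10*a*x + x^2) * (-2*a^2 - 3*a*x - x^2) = -42*a^4 - 83*a^3*x - 53*a^2*x^2 - 13*a*x^3 - x^4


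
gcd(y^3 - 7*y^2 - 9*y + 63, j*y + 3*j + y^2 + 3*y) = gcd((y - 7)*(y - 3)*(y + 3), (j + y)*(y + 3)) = y + 3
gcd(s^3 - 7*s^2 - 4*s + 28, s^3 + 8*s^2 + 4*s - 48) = s - 2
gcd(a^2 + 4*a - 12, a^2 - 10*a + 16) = a - 2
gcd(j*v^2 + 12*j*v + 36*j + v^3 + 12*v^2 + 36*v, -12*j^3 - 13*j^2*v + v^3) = j + v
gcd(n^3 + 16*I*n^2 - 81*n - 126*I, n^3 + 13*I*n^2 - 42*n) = n^2 + 13*I*n - 42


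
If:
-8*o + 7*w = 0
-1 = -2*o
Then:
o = 1/2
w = 4/7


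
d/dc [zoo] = 0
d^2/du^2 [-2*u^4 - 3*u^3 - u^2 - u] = -24*u^2 - 18*u - 2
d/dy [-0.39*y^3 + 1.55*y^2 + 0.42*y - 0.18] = -1.17*y^2 + 3.1*y + 0.42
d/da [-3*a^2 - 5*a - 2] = -6*a - 5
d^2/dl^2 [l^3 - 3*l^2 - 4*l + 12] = 6*l - 6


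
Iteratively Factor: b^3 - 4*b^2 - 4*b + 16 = (b - 4)*(b^2 - 4) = (b - 4)*(b + 2)*(b - 2)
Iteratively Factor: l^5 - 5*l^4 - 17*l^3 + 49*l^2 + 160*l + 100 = (l - 5)*(l^4 - 17*l^2 - 36*l - 20) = (l - 5)^2*(l^3 + 5*l^2 + 8*l + 4) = (l - 5)^2*(l + 2)*(l^2 + 3*l + 2) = (l - 5)^2*(l + 2)^2*(l + 1)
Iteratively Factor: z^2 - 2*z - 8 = (z + 2)*(z - 4)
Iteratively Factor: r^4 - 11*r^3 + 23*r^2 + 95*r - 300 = (r - 4)*(r^3 - 7*r^2 - 5*r + 75) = (r - 5)*(r - 4)*(r^2 - 2*r - 15) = (r - 5)*(r - 4)*(r + 3)*(r - 5)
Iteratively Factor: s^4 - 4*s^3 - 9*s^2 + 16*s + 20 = (s + 2)*(s^3 - 6*s^2 + 3*s + 10) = (s - 2)*(s + 2)*(s^2 - 4*s - 5) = (s - 5)*(s - 2)*(s + 2)*(s + 1)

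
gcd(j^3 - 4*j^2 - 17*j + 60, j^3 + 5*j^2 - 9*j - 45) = j - 3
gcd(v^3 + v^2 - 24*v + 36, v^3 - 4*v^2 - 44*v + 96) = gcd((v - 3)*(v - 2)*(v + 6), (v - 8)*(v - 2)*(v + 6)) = v^2 + 4*v - 12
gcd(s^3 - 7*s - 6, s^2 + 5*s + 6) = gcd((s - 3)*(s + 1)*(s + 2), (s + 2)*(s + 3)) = s + 2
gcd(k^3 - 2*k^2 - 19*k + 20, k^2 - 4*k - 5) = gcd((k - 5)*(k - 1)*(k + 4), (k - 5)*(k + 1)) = k - 5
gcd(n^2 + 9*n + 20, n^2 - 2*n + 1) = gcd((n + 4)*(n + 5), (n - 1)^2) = 1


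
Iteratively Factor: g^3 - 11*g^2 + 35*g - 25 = (g - 1)*(g^2 - 10*g + 25) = (g - 5)*(g - 1)*(g - 5)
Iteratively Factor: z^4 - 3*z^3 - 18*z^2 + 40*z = (z)*(z^3 - 3*z^2 - 18*z + 40) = z*(z - 5)*(z^2 + 2*z - 8) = z*(z - 5)*(z + 4)*(z - 2)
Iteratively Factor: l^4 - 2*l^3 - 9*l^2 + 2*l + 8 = (l - 4)*(l^3 + 2*l^2 - l - 2) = (l - 4)*(l + 2)*(l^2 - 1) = (l - 4)*(l - 1)*(l + 2)*(l + 1)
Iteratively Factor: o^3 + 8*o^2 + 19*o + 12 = (o + 4)*(o^2 + 4*o + 3) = (o + 1)*(o + 4)*(o + 3)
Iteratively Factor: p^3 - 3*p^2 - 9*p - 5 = (p - 5)*(p^2 + 2*p + 1) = (p - 5)*(p + 1)*(p + 1)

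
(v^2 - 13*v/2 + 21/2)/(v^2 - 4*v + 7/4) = 2*(v - 3)/(2*v - 1)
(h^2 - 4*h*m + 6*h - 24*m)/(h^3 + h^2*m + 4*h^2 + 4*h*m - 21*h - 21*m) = (h^2 - 4*h*m + 6*h - 24*m)/(h^3 + h^2*m + 4*h^2 + 4*h*m - 21*h - 21*m)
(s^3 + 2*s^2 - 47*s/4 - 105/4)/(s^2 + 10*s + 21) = (s^2 - s - 35/4)/(s + 7)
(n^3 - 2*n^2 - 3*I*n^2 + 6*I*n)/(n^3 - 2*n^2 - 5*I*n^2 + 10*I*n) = (n - 3*I)/(n - 5*I)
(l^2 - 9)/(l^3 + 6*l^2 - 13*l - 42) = (l + 3)/(l^2 + 9*l + 14)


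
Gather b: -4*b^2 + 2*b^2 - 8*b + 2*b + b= -2*b^2 - 5*b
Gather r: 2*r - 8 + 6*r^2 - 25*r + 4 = 6*r^2 - 23*r - 4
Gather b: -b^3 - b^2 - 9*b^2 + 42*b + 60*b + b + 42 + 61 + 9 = -b^3 - 10*b^2 + 103*b + 112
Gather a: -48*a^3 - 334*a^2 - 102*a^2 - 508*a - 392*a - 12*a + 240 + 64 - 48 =-48*a^3 - 436*a^2 - 912*a + 256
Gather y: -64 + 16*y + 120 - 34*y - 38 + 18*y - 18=0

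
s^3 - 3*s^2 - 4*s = s*(s - 4)*(s + 1)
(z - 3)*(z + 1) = z^2 - 2*z - 3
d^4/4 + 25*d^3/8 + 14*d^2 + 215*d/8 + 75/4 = (d/4 + 1/2)*(d + 5/2)*(d + 3)*(d + 5)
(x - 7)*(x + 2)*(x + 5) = x^3 - 39*x - 70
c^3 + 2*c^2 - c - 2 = (c - 1)*(c + 1)*(c + 2)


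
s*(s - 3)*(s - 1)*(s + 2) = s^4 - 2*s^3 - 5*s^2 + 6*s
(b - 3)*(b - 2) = b^2 - 5*b + 6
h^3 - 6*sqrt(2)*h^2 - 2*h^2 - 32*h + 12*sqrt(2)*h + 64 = (h - 2)*(h - 8*sqrt(2))*(h + 2*sqrt(2))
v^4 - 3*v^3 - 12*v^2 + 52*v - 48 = (v - 3)*(v - 2)^2*(v + 4)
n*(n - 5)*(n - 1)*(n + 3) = n^4 - 3*n^3 - 13*n^2 + 15*n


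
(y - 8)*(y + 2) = y^2 - 6*y - 16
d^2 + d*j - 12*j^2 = (d - 3*j)*(d + 4*j)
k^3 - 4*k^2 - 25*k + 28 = (k - 7)*(k - 1)*(k + 4)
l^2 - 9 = (l - 3)*(l + 3)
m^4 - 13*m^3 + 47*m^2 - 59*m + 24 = (m - 8)*(m - 3)*(m - 1)^2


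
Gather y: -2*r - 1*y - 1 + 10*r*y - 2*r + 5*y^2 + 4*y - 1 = -4*r + 5*y^2 + y*(10*r + 3) - 2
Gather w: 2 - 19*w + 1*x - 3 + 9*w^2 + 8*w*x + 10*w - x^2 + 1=9*w^2 + w*(8*x - 9) - x^2 + x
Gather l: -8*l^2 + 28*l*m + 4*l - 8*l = -8*l^2 + l*(28*m - 4)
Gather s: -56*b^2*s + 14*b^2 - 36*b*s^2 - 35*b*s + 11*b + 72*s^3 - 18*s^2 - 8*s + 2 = 14*b^2 + 11*b + 72*s^3 + s^2*(-36*b - 18) + s*(-56*b^2 - 35*b - 8) + 2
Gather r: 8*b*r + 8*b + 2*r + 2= 8*b + r*(8*b + 2) + 2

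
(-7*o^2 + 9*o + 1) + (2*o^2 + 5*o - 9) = -5*o^2 + 14*o - 8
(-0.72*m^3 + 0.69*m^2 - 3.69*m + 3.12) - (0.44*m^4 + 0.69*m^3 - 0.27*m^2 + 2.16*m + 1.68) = -0.44*m^4 - 1.41*m^3 + 0.96*m^2 - 5.85*m + 1.44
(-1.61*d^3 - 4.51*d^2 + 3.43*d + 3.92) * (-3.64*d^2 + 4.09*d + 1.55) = 5.8604*d^5 + 9.8315*d^4 - 33.4266*d^3 - 7.2306*d^2 + 21.3493*d + 6.076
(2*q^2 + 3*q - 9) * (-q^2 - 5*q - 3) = -2*q^4 - 13*q^3 - 12*q^2 + 36*q + 27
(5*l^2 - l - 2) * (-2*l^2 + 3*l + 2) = -10*l^4 + 17*l^3 + 11*l^2 - 8*l - 4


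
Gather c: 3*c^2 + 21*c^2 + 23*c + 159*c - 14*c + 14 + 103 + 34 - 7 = 24*c^2 + 168*c + 144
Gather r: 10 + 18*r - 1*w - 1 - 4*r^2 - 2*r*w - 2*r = -4*r^2 + r*(16 - 2*w) - w + 9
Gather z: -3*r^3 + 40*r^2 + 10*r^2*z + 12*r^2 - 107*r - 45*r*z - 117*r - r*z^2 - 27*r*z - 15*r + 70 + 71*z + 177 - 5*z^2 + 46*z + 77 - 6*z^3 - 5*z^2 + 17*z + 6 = -3*r^3 + 52*r^2 - 239*r - 6*z^3 + z^2*(-r - 10) + z*(10*r^2 - 72*r + 134) + 330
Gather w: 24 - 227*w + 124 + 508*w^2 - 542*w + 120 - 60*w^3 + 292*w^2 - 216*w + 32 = -60*w^3 + 800*w^2 - 985*w + 300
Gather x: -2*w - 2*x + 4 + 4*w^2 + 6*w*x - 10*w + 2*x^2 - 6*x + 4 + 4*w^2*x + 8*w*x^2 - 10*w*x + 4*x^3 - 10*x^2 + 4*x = 4*w^2 - 12*w + 4*x^3 + x^2*(8*w - 8) + x*(4*w^2 - 4*w - 4) + 8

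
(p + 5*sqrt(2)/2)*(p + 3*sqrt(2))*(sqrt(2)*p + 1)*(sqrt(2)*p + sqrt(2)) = 2*p^4 + 2*p^3 + 12*sqrt(2)*p^3 + 12*sqrt(2)*p^2 + 41*p^2 + 15*sqrt(2)*p + 41*p + 15*sqrt(2)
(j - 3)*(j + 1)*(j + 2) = j^3 - 7*j - 6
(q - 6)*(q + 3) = q^2 - 3*q - 18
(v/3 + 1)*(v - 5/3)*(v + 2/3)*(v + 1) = v^4/3 + v^3 - 19*v^2/27 - 67*v/27 - 10/9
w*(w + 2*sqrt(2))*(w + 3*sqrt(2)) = w^3 + 5*sqrt(2)*w^2 + 12*w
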